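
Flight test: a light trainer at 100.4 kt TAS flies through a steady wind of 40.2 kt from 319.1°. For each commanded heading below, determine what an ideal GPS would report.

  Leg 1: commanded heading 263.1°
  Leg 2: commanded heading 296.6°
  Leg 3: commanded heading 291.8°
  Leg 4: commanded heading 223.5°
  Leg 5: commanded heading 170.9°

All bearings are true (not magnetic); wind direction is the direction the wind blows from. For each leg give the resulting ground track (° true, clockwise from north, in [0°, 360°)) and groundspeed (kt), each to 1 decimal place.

Leg 1: heading 263.1°; drift -23.2° → track 239.9°, groundspeed 84.7 kt
Leg 2: heading 296.6°; drift -13.7° → track 282.9°, groundspeed 65.1 kt
Leg 3: heading 291.8°; drift -15.9° → track 275.9°, groundspeed 67.3 kt
Leg 4: heading 223.5°; drift -21.0° → track 202.5°, groundspeed 111.7 kt
Leg 5: heading 170.9°; drift -8.9° → track 162.0°, groundspeed 136.2 kt

Leg 1: track=239.9°, groundspeed=84.7 kt
Leg 2: track=282.9°, groundspeed=65.1 kt
Leg 3: track=275.9°, groundspeed=67.3 kt
Leg 4: track=202.5°, groundspeed=111.7 kt
Leg 5: track=162.0°, groundspeed=136.2 kt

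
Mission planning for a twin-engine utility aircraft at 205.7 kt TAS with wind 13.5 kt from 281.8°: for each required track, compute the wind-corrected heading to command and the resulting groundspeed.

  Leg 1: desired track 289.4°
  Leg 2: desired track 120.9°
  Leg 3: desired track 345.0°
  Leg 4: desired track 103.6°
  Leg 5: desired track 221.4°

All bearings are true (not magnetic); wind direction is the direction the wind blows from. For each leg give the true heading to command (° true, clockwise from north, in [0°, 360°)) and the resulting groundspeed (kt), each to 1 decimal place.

Leg 1: heading=288.9°, groundspeed=192.3 kt
Leg 2: heading=122.1°, groundspeed=218.4 kt
Leg 3: heading=341.6°, groundspeed=199.3 kt
Leg 4: heading=103.7°, groundspeed=219.2 kt
Leg 5: heading=224.7°, groundspeed=198.7 kt

Leg 1: desired track 289.4°; wind correction -0.5° → command heading 288.9°, groundspeed 192.3 kt
Leg 2: desired track 120.9°; wind correction +1.2° → command heading 122.1°, groundspeed 218.4 kt
Leg 3: desired track 345.0°; wind correction -3.4° → command heading 341.6°, groundspeed 199.3 kt
Leg 4: desired track 103.6°; wind correction +0.1° → command heading 103.7°, groundspeed 219.2 kt
Leg 5: desired track 221.4°; wind correction +3.3° → command heading 224.7°, groundspeed 198.7 kt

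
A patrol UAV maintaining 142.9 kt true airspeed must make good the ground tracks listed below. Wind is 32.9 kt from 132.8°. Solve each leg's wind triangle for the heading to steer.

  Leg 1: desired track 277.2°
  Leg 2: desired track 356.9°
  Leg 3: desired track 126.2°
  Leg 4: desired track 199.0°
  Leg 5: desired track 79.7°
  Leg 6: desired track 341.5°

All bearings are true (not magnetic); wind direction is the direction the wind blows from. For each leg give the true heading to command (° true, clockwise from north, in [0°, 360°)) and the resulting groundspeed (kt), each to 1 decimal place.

Leg 1: heading=269.5°, groundspeed=168.4 kt
Leg 2: heading=6.1°, groundspeed=164.7 kt
Leg 3: heading=127.7°, groundspeed=110.2 kt
Leg 4: heading=186.8°, groundspeed=126.4 kt
Leg 5: heading=90.3°, groundspeed=120.7 kt
Leg 6: heading=347.8°, groundspeed=170.9 kt

Leg 1: desired track 277.2°; wind correction -7.7° → command heading 269.5°, groundspeed 168.4 kt
Leg 2: desired track 356.9°; wind correction +9.2° → command heading 6.1°, groundspeed 164.7 kt
Leg 3: desired track 126.2°; wind correction +1.5° → command heading 127.7°, groundspeed 110.2 kt
Leg 4: desired track 199.0°; wind correction -12.2° → command heading 186.8°, groundspeed 126.4 kt
Leg 5: desired track 79.7°; wind correction +10.6° → command heading 90.3°, groundspeed 120.7 kt
Leg 6: desired track 341.5°; wind correction +6.3° → command heading 347.8°, groundspeed 170.9 kt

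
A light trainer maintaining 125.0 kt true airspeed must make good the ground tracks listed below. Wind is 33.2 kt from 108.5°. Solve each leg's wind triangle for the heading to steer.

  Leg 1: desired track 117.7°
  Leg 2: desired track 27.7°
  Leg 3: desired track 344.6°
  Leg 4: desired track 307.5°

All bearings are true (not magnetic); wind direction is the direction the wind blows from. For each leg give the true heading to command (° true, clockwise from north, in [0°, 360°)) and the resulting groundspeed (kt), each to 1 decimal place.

Leg 1: heading=115.3°, groundspeed=92.1 kt
Leg 2: heading=42.9°, groundspeed=115.3 kt
Leg 3: heading=357.3°, groundspeed=140.4 kt
Leg 4: heading=312.5°, groundspeed=155.9 kt

Leg 1: desired track 117.7°; wind correction -2.4° → command heading 115.3°, groundspeed 92.1 kt
Leg 2: desired track 27.7°; wind correction +15.2° → command heading 42.9°, groundspeed 115.3 kt
Leg 3: desired track 344.6°; wind correction +12.7° → command heading 357.3°, groundspeed 140.4 kt
Leg 4: desired track 307.5°; wind correction +5.0° → command heading 312.5°, groundspeed 155.9 kt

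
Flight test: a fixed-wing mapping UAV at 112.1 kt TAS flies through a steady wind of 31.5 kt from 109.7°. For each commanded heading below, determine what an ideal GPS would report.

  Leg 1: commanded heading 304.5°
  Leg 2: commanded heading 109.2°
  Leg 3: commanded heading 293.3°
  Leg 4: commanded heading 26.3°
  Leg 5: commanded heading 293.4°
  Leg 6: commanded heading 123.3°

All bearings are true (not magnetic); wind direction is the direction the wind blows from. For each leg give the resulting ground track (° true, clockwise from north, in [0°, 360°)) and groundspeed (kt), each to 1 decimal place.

Leg 1: track=301.3°, groundspeed=142.8 kt
Leg 2: track=109.0°, groundspeed=80.6 kt
Leg 3: track=292.5°, groundspeed=143.6 kt
Leg 4: track=10.2°, groundspeed=112.9 kt
Leg 5: track=292.6°, groundspeed=143.5 kt
Leg 6: track=128.5°, groundspeed=81.8 kt

Leg 1: heading 304.5°; drift -3.2° → track 301.3°, groundspeed 142.8 kt
Leg 2: heading 109.2°; drift -0.2° → track 109.0°, groundspeed 80.6 kt
Leg 3: heading 293.3°; drift -0.8° → track 292.5°, groundspeed 143.6 kt
Leg 4: heading 26.3°; drift -16.1° → track 10.2°, groundspeed 112.9 kt
Leg 5: heading 293.4°; drift -0.8° → track 292.6°, groundspeed 143.5 kt
Leg 6: heading 123.3°; drift +5.2° → track 128.5°, groundspeed 81.8 kt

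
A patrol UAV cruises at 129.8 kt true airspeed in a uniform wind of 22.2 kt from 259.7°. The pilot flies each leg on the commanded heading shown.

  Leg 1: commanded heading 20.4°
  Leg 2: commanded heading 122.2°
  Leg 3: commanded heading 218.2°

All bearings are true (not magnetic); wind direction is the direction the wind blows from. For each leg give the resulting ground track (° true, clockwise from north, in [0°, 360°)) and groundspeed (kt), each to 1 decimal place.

Leg 1: heading 20.4°; drift +7.7° → track 28.1°, groundspeed 142.4 kt
Leg 2: heading 122.2°; drift -5.9° → track 116.3°, groundspeed 146.9 kt
Leg 3: heading 218.2°; drift -7.4° → track 210.8°, groundspeed 114.1 kt

Leg 1: track=28.1°, groundspeed=142.4 kt
Leg 2: track=116.3°, groundspeed=146.9 kt
Leg 3: track=210.8°, groundspeed=114.1 kt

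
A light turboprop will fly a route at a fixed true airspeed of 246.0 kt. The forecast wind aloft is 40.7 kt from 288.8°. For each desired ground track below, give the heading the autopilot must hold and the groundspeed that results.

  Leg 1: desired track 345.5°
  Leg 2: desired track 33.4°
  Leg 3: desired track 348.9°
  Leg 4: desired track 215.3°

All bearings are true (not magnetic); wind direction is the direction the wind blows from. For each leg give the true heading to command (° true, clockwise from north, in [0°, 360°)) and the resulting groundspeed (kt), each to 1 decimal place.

Leg 1: heading=337.6°, groundspeed=221.3 kt
Leg 2: heading=24.2°, groundspeed=253.1 kt
Leg 3: heading=340.7°, groundspeed=223.2 kt
Leg 4: heading=224.4°, groundspeed=231.3 kt

Leg 1: desired track 345.5°; wind correction -7.9° → command heading 337.6°, groundspeed 221.3 kt
Leg 2: desired track 33.4°; wind correction -9.2° → command heading 24.2°, groundspeed 253.1 kt
Leg 3: desired track 348.9°; wind correction -8.2° → command heading 340.7°, groundspeed 223.2 kt
Leg 4: desired track 215.3°; wind correction +9.1° → command heading 224.4°, groundspeed 231.3 kt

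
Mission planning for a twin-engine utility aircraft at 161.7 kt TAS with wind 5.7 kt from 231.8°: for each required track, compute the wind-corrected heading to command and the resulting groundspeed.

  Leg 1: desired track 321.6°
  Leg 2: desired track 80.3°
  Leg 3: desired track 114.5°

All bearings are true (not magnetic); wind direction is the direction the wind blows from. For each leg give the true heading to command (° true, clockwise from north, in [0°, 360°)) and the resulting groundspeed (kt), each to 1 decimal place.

Leg 1: desired track 321.6°; wind correction -2.0° → command heading 319.6°, groundspeed 161.6 kt
Leg 2: desired track 80.3°; wind correction +1.0° → command heading 81.3°, groundspeed 166.7 kt
Leg 3: desired track 114.5°; wind correction +1.8° → command heading 116.3°, groundspeed 164.2 kt

Leg 1: heading=319.6°, groundspeed=161.6 kt
Leg 2: heading=81.3°, groundspeed=166.7 kt
Leg 3: heading=116.3°, groundspeed=164.2 kt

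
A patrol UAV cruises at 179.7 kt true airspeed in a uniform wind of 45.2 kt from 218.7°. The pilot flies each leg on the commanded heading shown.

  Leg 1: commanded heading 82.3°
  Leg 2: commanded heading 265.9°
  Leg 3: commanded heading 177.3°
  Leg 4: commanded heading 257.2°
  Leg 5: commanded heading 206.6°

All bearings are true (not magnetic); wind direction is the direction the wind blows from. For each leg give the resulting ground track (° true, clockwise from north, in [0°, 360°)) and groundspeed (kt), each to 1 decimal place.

Leg 1: track=74.0°, groundspeed=214.7 kt
Leg 2: track=278.4°, groundspeed=152.6 kt
Leg 3: track=165.7°, groundspeed=148.8 kt
Leg 4: track=268.2°, groundspeed=147.0 kt
Leg 5: track=202.6°, groundspeed=135.8 kt

Leg 1: heading 82.3°; drift -8.3° → track 74.0°, groundspeed 214.7 kt
Leg 2: heading 265.9°; drift +12.5° → track 278.4°, groundspeed 152.6 kt
Leg 3: heading 177.3°; drift -11.6° → track 165.7°, groundspeed 148.8 kt
Leg 4: heading 257.2°; drift +11.0° → track 268.2°, groundspeed 147.0 kt
Leg 5: heading 206.6°; drift -4.0° → track 202.6°, groundspeed 135.8 kt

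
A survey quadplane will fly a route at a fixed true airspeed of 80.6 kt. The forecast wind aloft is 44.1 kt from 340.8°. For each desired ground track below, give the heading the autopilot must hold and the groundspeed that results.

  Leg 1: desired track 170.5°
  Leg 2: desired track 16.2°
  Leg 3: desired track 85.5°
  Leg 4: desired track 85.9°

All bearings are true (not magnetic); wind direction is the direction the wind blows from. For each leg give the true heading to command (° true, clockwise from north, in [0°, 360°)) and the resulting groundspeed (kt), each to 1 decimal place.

Leg 1: desired track 170.5°; wind correction +5.3° → command heading 175.8°, groundspeed 123.7 kt
Leg 2: desired track 16.2°; wind correction -18.5° → command heading 357.7°, groundspeed 40.5 kt
Leg 3: desired track 85.5°; wind correction -32.0° → command heading 53.5°, groundspeed 79.6 kt
Leg 4: desired track 85.9°; wind correction -31.9° → command heading 54.0°, groundspeed 79.9 kt

Leg 1: heading=175.8°, groundspeed=123.7 kt
Leg 2: heading=357.7°, groundspeed=40.5 kt
Leg 3: heading=53.5°, groundspeed=79.6 kt
Leg 4: heading=54.0°, groundspeed=79.9 kt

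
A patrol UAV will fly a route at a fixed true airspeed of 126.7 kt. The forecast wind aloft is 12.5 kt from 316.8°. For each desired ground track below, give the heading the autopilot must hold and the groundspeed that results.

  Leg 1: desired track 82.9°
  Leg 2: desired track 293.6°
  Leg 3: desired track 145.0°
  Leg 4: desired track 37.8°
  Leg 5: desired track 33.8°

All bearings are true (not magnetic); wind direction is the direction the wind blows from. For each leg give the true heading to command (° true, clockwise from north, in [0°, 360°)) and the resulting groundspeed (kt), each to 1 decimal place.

Leg 1: heading=78.3°, groundspeed=133.7 kt
Leg 2: heading=295.8°, groundspeed=115.1 kt
Leg 3: heading=145.8°, groundspeed=139.1 kt
Leg 4: heading=32.2°, groundspeed=124.1 kt
Leg 5: heading=28.3°, groundspeed=123.3 kt

Leg 1: desired track 82.9°; wind correction -4.6° → command heading 78.3°, groundspeed 133.7 kt
Leg 2: desired track 293.6°; wind correction +2.2° → command heading 295.8°, groundspeed 115.1 kt
Leg 3: desired track 145.0°; wind correction +0.8° → command heading 145.8°, groundspeed 139.1 kt
Leg 4: desired track 37.8°; wind correction -5.6° → command heading 32.2°, groundspeed 124.1 kt
Leg 5: desired track 33.8°; wind correction -5.5° → command heading 28.3°, groundspeed 123.3 kt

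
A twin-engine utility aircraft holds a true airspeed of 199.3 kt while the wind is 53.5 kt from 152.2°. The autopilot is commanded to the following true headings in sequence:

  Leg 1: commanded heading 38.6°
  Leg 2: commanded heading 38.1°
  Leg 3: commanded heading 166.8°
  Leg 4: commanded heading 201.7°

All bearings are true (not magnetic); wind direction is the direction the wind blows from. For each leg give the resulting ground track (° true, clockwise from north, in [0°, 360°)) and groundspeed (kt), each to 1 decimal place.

Leg 1: track=26.1°, groundspeed=226.1 kt
Leg 2: track=25.6°, groundspeed=226.5 kt
Leg 3: track=172.0°, groundspeed=148.1 kt
Leg 4: track=215.6°, groundspeed=169.5 kt

Leg 1: heading 38.6°; drift -12.5° → track 26.1°, groundspeed 226.1 kt
Leg 2: heading 38.1°; drift -12.5° → track 25.6°, groundspeed 226.5 kt
Leg 3: heading 166.8°; drift +5.2° → track 172.0°, groundspeed 148.1 kt
Leg 4: heading 201.7°; drift +13.9° → track 215.6°, groundspeed 169.5 kt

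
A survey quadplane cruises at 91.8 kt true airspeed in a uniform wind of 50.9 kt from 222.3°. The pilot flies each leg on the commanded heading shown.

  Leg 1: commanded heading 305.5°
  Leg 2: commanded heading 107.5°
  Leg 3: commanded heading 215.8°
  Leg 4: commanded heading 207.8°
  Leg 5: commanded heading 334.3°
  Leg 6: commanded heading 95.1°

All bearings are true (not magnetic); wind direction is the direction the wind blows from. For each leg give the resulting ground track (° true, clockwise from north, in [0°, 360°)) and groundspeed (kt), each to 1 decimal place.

Leg 1: track=336.0°, groundspeed=99.6 kt
Leg 2: track=85.3°, groundspeed=122.2 kt
Leg 3: track=207.8°, groundspeed=41.6 kt
Leg 4: track=191.1°, groundspeed=44.4 kt
Leg 5: track=357.4°, groundspeed=120.5 kt
Leg 6: track=76.8°, groundspeed=129.1 kt

Leg 1: heading 305.5°; drift +30.5° → track 336.0°, groundspeed 99.6 kt
Leg 2: heading 107.5°; drift -22.2° → track 85.3°, groundspeed 122.2 kt
Leg 3: heading 215.8°; drift -8.0° → track 207.8°, groundspeed 41.6 kt
Leg 4: heading 207.8°; drift -16.7° → track 191.1°, groundspeed 44.4 kt
Leg 5: heading 334.3°; drift +23.1° → track 357.4°, groundspeed 120.5 kt
Leg 6: heading 95.1°; drift -18.3° → track 76.8°, groundspeed 129.1 kt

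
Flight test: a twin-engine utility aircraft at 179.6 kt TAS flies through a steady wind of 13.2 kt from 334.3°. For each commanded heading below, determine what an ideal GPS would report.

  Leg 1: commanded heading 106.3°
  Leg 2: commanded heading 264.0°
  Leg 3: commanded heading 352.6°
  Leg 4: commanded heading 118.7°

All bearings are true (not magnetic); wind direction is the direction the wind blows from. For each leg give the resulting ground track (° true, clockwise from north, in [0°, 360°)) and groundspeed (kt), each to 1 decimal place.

Leg 1: track=109.3°, groundspeed=188.7 kt
Leg 2: track=259.9°, groundspeed=175.6 kt
Leg 3: track=354.0°, groundspeed=167.1 kt
Leg 4: track=121.0°, groundspeed=190.5 kt

Leg 1: heading 106.3°; drift +3.0° → track 109.3°, groundspeed 188.7 kt
Leg 2: heading 264.0°; drift -4.1° → track 259.9°, groundspeed 175.6 kt
Leg 3: heading 352.6°; drift +1.4° → track 354.0°, groundspeed 167.1 kt
Leg 4: heading 118.7°; drift +2.3° → track 121.0°, groundspeed 190.5 kt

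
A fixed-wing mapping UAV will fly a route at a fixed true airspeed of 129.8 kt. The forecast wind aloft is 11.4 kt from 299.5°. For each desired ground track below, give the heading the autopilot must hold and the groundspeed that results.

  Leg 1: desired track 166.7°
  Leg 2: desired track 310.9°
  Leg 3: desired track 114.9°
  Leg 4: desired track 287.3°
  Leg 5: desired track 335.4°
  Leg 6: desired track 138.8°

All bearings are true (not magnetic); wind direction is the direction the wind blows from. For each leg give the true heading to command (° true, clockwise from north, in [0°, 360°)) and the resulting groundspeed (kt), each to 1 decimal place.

Leg 1: desired track 166.7°; wind correction +3.7° → command heading 170.4°, groundspeed 137.3 kt
Leg 2: desired track 310.9°; wind correction -1.0° → command heading 309.9°, groundspeed 118.6 kt
Leg 3: desired track 114.9°; wind correction -0.4° → command heading 114.5°, groundspeed 141.2 kt
Leg 4: desired track 287.3°; wind correction +1.1° → command heading 288.4°, groundspeed 118.6 kt
Leg 5: desired track 335.4°; wind correction -3.0° → command heading 332.4°, groundspeed 120.4 kt
Leg 6: desired track 138.8°; wind correction +1.7° → command heading 140.5°, groundspeed 140.5 kt

Leg 1: heading=170.4°, groundspeed=137.3 kt
Leg 2: heading=309.9°, groundspeed=118.6 kt
Leg 3: heading=114.5°, groundspeed=141.2 kt
Leg 4: heading=288.4°, groundspeed=118.6 kt
Leg 5: heading=332.4°, groundspeed=120.4 kt
Leg 6: heading=140.5°, groundspeed=140.5 kt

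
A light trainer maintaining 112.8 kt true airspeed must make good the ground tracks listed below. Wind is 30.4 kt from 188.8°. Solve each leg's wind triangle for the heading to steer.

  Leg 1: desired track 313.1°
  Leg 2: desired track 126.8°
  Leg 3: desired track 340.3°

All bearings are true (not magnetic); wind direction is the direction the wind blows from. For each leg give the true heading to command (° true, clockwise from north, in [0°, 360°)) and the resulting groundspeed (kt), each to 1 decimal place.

Leg 1: heading=300.2°, groundspeed=127.1 kt
Leg 2: heading=140.6°, groundspeed=95.3 kt
Leg 3: heading=332.9°, groundspeed=138.6 kt

Leg 1: desired track 313.1°; wind correction -12.9° → command heading 300.2°, groundspeed 127.1 kt
Leg 2: desired track 126.8°; wind correction +13.8° → command heading 140.6°, groundspeed 95.3 kt
Leg 3: desired track 340.3°; wind correction -7.4° → command heading 332.9°, groundspeed 138.6 kt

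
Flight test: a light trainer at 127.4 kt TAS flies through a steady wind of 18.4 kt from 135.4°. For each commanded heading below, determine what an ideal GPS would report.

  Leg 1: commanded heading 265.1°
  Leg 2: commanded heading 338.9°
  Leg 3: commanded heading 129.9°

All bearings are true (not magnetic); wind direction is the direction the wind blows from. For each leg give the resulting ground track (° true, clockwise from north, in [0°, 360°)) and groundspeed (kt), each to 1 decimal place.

Leg 1: heading 265.1°; drift +5.8° → track 270.9°, groundspeed 139.9 kt
Leg 2: heading 338.9°; drift -2.9° → track 336.0°, groundspeed 144.5 kt
Leg 3: heading 129.9°; drift -0.9° → track 129.0°, groundspeed 109.1 kt

Leg 1: track=270.9°, groundspeed=139.9 kt
Leg 2: track=336.0°, groundspeed=144.5 kt
Leg 3: track=129.0°, groundspeed=109.1 kt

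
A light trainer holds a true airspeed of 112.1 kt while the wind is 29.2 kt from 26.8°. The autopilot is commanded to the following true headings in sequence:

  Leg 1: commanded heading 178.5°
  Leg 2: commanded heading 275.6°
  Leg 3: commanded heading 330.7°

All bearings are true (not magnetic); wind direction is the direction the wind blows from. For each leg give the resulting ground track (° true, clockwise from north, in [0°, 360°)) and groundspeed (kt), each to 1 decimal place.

Leg 1: heading 178.5°; drift +5.7° → track 184.2°, groundspeed 138.5 kt
Leg 2: heading 275.6°; drift -12.5° → track 263.1°, groundspeed 125.6 kt
Leg 3: heading 330.7°; drift -14.2° → track 316.5°, groundspeed 98.8 kt

Leg 1: track=184.2°, groundspeed=138.5 kt
Leg 2: track=263.1°, groundspeed=125.6 kt
Leg 3: track=316.5°, groundspeed=98.8 kt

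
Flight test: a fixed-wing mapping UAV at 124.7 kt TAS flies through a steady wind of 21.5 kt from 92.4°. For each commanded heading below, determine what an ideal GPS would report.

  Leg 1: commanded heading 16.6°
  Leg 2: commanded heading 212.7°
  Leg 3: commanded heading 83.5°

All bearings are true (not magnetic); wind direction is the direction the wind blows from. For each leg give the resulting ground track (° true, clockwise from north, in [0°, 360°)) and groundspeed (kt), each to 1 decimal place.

Leg 1: track=6.7°, groundspeed=121.2 kt
Leg 2: track=220.5°, groundspeed=136.8 kt
Leg 3: track=81.7°, groundspeed=103.5 kt

Leg 1: heading 16.6°; drift -9.9° → track 6.7°, groundspeed 121.2 kt
Leg 2: heading 212.7°; drift +7.8° → track 220.5°, groundspeed 136.8 kt
Leg 3: heading 83.5°; drift -1.8° → track 81.7°, groundspeed 103.5 kt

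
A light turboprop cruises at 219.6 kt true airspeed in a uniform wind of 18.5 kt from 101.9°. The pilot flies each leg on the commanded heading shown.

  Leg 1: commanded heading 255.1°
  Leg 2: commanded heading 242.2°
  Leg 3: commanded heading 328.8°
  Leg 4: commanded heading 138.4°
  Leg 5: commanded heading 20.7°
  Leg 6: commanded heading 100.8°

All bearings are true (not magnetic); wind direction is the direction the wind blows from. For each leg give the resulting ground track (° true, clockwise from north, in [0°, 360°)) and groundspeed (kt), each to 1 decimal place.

Leg 1: track=257.1°, groundspeed=236.3 kt
Leg 2: track=245.1°, groundspeed=234.1 kt
Leg 3: track=325.5°, groundspeed=232.6 kt
Leg 4: track=141.5°, groundspeed=205.0 kt
Leg 5: track=15.9°, groundspeed=217.5 kt
Leg 6: track=100.7°, groundspeed=201.1 kt

Leg 1: heading 255.1°; drift +2.0° → track 257.1°, groundspeed 236.3 kt
Leg 2: heading 242.2°; drift +2.9° → track 245.1°, groundspeed 234.1 kt
Leg 3: heading 328.8°; drift -3.3° → track 325.5°, groundspeed 232.6 kt
Leg 4: heading 138.4°; drift +3.1° → track 141.5°, groundspeed 205.0 kt
Leg 5: heading 20.7°; drift -4.8° → track 15.9°, groundspeed 217.5 kt
Leg 6: heading 100.8°; drift -0.1° → track 100.7°, groundspeed 201.1 kt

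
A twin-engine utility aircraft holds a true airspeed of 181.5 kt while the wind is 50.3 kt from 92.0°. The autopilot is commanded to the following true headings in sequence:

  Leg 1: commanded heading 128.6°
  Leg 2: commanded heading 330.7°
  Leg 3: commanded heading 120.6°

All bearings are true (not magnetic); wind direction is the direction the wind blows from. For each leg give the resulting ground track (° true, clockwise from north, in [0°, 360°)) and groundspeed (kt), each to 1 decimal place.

Leg 1: track=140.6°, groundspeed=144.3 kt
Leg 2: track=319.0°, groundspeed=212.0 kt
Leg 3: track=130.5°, groundspeed=139.4 kt

Leg 1: heading 128.6°; drift +12.0° → track 140.6°, groundspeed 144.3 kt
Leg 2: heading 330.7°; drift -11.7° → track 319.0°, groundspeed 212.0 kt
Leg 3: heading 120.6°; drift +9.9° → track 130.5°, groundspeed 139.4 kt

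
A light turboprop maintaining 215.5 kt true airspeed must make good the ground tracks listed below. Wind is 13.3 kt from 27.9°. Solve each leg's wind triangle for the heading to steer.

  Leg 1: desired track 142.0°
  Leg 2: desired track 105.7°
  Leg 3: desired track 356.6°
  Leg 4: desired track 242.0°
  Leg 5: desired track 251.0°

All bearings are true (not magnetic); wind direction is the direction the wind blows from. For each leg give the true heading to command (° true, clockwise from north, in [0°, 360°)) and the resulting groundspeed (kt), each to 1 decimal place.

Leg 1: heading=138.8°, groundspeed=220.6 kt
Leg 2: heading=102.2°, groundspeed=212.3 kt
Leg 3: heading=358.4°, groundspeed=204.0 kt
Leg 4: heading=244.0°, groundspeed=226.4 kt
Leg 5: heading=253.4°, groundspeed=225.0 kt

Leg 1: desired track 142.0°; wind correction -3.2° → command heading 138.8°, groundspeed 220.6 kt
Leg 2: desired track 105.7°; wind correction -3.5° → command heading 102.2°, groundspeed 212.3 kt
Leg 3: desired track 356.6°; wind correction +1.8° → command heading 358.4°, groundspeed 204.0 kt
Leg 4: desired track 242.0°; wind correction +2.0° → command heading 244.0°, groundspeed 226.4 kt
Leg 5: desired track 251.0°; wind correction +2.4° → command heading 253.4°, groundspeed 225.0 kt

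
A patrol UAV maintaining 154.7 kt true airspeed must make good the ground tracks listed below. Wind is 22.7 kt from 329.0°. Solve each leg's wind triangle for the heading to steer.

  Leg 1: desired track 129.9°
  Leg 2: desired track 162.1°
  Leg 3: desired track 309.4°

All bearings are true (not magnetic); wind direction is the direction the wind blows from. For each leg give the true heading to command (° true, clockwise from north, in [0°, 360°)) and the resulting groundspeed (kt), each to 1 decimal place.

Leg 1: heading=127.1°, groundspeed=176.0 kt
Leg 2: heading=164.0°, groundspeed=176.7 kt
Leg 3: heading=312.2°, groundspeed=133.1 kt

Leg 1: desired track 129.9°; wind correction -2.8° → command heading 127.1°, groundspeed 176.0 kt
Leg 2: desired track 162.1°; wind correction +1.9° → command heading 164.0°, groundspeed 176.7 kt
Leg 3: desired track 309.4°; wind correction +2.8° → command heading 312.2°, groundspeed 133.1 kt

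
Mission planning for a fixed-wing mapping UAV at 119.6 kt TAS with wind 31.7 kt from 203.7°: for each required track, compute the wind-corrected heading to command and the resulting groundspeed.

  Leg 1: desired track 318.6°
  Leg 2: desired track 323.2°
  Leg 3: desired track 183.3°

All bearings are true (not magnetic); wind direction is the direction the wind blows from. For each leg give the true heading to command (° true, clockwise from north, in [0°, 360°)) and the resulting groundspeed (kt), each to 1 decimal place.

Leg 1: desired track 318.6°; wind correction -13.9° → command heading 304.7°, groundspeed 129.4 kt
Leg 2: desired track 323.2°; wind correction -13.3° → command heading 309.9°, groundspeed 132.0 kt
Leg 3: desired track 183.3°; wind correction +5.3° → command heading 188.6°, groundspeed 89.4 kt

Leg 1: heading=304.7°, groundspeed=129.4 kt
Leg 2: heading=309.9°, groundspeed=132.0 kt
Leg 3: heading=188.6°, groundspeed=89.4 kt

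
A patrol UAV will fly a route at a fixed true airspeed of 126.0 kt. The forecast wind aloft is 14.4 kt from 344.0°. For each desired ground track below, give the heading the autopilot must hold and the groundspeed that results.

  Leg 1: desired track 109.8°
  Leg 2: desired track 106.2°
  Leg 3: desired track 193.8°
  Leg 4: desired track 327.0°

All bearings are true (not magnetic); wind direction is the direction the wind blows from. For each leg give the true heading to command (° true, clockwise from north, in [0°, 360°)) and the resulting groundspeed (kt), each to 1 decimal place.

Leg 1: desired track 109.8°; wind correction -5.3° → command heading 104.5°, groundspeed 133.9 kt
Leg 2: desired track 106.2°; wind correction -5.5° → command heading 100.7°, groundspeed 133.1 kt
Leg 3: desired track 193.8°; wind correction +3.3° → command heading 197.1°, groundspeed 138.3 kt
Leg 4: desired track 327.0°; wind correction +1.9° → command heading 328.9°, groundspeed 112.2 kt

Leg 1: heading=104.5°, groundspeed=133.9 kt
Leg 2: heading=100.7°, groundspeed=133.1 kt
Leg 3: heading=197.1°, groundspeed=138.3 kt
Leg 4: heading=328.9°, groundspeed=112.2 kt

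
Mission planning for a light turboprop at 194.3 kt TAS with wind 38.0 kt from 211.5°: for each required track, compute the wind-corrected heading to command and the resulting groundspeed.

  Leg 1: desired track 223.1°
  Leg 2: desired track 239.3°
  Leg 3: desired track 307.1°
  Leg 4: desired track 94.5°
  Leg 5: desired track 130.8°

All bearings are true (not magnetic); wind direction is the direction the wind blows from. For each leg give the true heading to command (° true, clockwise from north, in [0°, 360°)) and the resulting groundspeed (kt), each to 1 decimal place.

Leg 1: desired track 223.1°; wind correction -2.3° → command heading 220.8°, groundspeed 156.9 kt
Leg 2: desired track 239.3°; wind correction -5.2° → command heading 234.1°, groundspeed 159.9 kt
Leg 3: desired track 307.1°; wind correction -11.2° → command heading 295.9°, groundspeed 194.3 kt
Leg 4: desired track 94.5°; wind correction +10.0° → command heading 104.5°, groundspeed 208.6 kt
Leg 5: desired track 130.8°; wind correction +11.1° → command heading 141.9°, groundspeed 184.5 kt

Leg 1: heading=220.8°, groundspeed=156.9 kt
Leg 2: heading=234.1°, groundspeed=159.9 kt
Leg 3: heading=295.9°, groundspeed=194.3 kt
Leg 4: heading=104.5°, groundspeed=208.6 kt
Leg 5: heading=141.9°, groundspeed=184.5 kt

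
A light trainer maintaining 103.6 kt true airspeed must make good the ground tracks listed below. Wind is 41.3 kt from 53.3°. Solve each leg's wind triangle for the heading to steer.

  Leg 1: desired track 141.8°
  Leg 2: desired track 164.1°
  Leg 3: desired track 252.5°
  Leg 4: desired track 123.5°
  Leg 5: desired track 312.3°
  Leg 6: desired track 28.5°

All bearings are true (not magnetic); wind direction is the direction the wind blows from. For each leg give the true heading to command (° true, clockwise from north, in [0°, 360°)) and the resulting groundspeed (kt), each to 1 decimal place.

Leg 1: desired track 141.8°; wind correction -23.5° → command heading 118.3°, groundspeed 93.9 kt
Leg 2: desired track 164.1°; wind correction -21.9° → command heading 142.2°, groundspeed 110.8 kt
Leg 3: desired track 252.5°; wind correction +7.5° → command heading 260.0°, groundspeed 141.7 kt
Leg 4: desired track 123.5°; wind correction -22.0° → command heading 101.5°, groundspeed 82.0 kt
Leg 5: desired track 312.3°; wind correction +23.0° → command heading 335.3°, groundspeed 103.2 kt
Leg 6: desired track 28.5°; wind correction +9.6° → command heading 38.1°, groundspeed 64.7 kt

Leg 1: heading=118.3°, groundspeed=93.9 kt
Leg 2: heading=142.2°, groundspeed=110.8 kt
Leg 3: heading=260.0°, groundspeed=141.7 kt
Leg 4: heading=101.5°, groundspeed=82.0 kt
Leg 5: heading=335.3°, groundspeed=103.2 kt
Leg 6: heading=38.1°, groundspeed=64.7 kt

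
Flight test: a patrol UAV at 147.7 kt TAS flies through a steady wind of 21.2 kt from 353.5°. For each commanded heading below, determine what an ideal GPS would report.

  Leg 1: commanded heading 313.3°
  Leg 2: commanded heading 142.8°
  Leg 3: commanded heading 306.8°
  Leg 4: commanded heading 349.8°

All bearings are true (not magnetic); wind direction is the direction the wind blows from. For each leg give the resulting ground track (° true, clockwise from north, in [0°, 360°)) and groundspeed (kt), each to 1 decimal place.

Leg 1: track=307.4°, groundspeed=132.2 kt
Leg 2: track=146.5°, groundspeed=166.3 kt
Leg 3: track=300.2°, groundspeed=134.1 kt
Leg 4: track=349.2°, groundspeed=126.6 kt

Leg 1: heading 313.3°; drift -5.9° → track 307.4°, groundspeed 132.2 kt
Leg 2: heading 142.8°; drift +3.7° → track 146.5°, groundspeed 166.3 kt
Leg 3: heading 306.8°; drift -6.6° → track 300.2°, groundspeed 134.1 kt
Leg 4: heading 349.8°; drift -0.6° → track 349.2°, groundspeed 126.6 kt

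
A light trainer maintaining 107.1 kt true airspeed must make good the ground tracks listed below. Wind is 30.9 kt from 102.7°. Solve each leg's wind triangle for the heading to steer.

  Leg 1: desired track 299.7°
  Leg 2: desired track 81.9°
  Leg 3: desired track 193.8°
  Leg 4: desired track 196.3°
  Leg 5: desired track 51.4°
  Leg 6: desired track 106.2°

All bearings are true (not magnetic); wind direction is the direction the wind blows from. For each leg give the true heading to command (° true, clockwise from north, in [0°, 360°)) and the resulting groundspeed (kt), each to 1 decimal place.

Leg 1: desired track 299.7°; wind correction +4.8° → command heading 304.5°, groundspeed 136.3 kt
Leg 2: desired track 81.9°; wind correction +5.9° → command heading 87.8°, groundspeed 77.7 kt
Leg 3: desired track 193.8°; wind correction -16.8° → command heading 177.0°, groundspeed 103.1 kt
Leg 4: desired track 196.3°; wind correction -16.7° → command heading 179.6°, groundspeed 104.5 kt
Leg 5: desired track 51.4°; wind correction +13.0° → command heading 64.4°, groundspeed 85.0 kt
Leg 6: desired track 106.2°; wind correction -1.0° → command heading 105.2°, groundspeed 76.2 kt

Leg 1: heading=304.5°, groundspeed=136.3 kt
Leg 2: heading=87.8°, groundspeed=77.7 kt
Leg 3: heading=177.0°, groundspeed=103.1 kt
Leg 4: heading=179.6°, groundspeed=104.5 kt
Leg 5: heading=64.4°, groundspeed=85.0 kt
Leg 6: heading=105.2°, groundspeed=76.2 kt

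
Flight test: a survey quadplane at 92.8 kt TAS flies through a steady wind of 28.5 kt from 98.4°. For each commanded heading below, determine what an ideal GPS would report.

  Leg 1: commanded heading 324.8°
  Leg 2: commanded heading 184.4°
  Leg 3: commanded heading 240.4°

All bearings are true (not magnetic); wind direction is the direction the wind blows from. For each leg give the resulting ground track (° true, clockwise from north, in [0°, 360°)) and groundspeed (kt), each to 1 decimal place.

Leg 1: track=314.4°, groundspeed=114.3 kt
Leg 2: track=201.8°, groundspeed=95.2 kt
Leg 3: track=249.1°, groundspeed=116.6 kt

Leg 1: heading 324.8°; drift -10.4° → track 314.4°, groundspeed 114.3 kt
Leg 2: heading 184.4°; drift +17.4° → track 201.8°, groundspeed 95.2 kt
Leg 3: heading 240.4°; drift +8.7° → track 249.1°, groundspeed 116.6 kt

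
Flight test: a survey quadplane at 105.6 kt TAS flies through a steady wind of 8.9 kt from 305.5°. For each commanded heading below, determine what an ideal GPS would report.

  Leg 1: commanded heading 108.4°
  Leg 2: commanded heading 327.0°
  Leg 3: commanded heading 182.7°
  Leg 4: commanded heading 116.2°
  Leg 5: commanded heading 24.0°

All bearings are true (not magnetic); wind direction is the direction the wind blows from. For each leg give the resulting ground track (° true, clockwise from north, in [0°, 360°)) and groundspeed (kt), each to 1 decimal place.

Leg 1: heading 108.4°; drift +1.3° → track 109.7°, groundspeed 114.1 kt
Leg 2: heading 327.0°; drift +1.9° → track 328.9°, groundspeed 97.4 kt
Leg 3: heading 182.7°; drift -3.9° → track 178.8°, groundspeed 110.7 kt
Leg 4: heading 116.2°; drift +0.7° → track 116.9°, groundspeed 114.4 kt
Leg 5: heading 24.0°; drift +4.8° → track 28.8°, groundspeed 104.2 kt

Leg 1: track=109.7°, groundspeed=114.1 kt
Leg 2: track=328.9°, groundspeed=97.4 kt
Leg 3: track=178.8°, groundspeed=110.7 kt
Leg 4: track=116.9°, groundspeed=114.4 kt
Leg 5: track=28.8°, groundspeed=104.2 kt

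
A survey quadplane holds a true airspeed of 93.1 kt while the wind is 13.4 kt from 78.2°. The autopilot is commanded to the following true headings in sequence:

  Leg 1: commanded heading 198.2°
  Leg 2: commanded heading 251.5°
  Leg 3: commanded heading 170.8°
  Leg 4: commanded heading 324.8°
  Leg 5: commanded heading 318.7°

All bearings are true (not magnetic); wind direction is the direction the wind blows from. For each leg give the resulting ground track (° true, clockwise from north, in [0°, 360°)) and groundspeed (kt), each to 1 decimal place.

Leg 1: track=204.8°, groundspeed=100.5 kt
Leg 2: track=252.3°, groundspeed=106.4 kt
Leg 3: track=178.9°, groundspeed=94.7 kt
Leg 4: track=317.7°, groundspeed=99.2 kt
Leg 5: track=312.0°, groundspeed=100.4 kt

Leg 1: heading 198.2°; drift +6.6° → track 204.8°, groundspeed 100.5 kt
Leg 2: heading 251.5°; drift +0.8° → track 252.3°, groundspeed 106.4 kt
Leg 3: heading 170.8°; drift +8.1° → track 178.9°, groundspeed 94.7 kt
Leg 4: heading 324.8°; drift -7.1° → track 317.7°, groundspeed 99.2 kt
Leg 5: heading 318.7°; drift -6.7° → track 312.0°, groundspeed 100.4 kt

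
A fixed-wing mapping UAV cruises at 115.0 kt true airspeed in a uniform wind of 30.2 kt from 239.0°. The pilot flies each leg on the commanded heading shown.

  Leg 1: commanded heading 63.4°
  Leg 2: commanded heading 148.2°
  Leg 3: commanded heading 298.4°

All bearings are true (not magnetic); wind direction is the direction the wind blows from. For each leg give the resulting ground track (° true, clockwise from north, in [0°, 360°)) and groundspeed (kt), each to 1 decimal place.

Leg 1: track=62.5°, groundspeed=145.1 kt
Leg 2: track=133.5°, groundspeed=119.3 kt
Leg 3: track=313.0°, groundspeed=103.0 kt

Leg 1: heading 63.4°; drift -0.9° → track 62.5°, groundspeed 145.1 kt
Leg 2: heading 148.2°; drift -14.7° → track 133.5°, groundspeed 119.3 kt
Leg 3: heading 298.4°; drift +14.6° → track 313.0°, groundspeed 103.0 kt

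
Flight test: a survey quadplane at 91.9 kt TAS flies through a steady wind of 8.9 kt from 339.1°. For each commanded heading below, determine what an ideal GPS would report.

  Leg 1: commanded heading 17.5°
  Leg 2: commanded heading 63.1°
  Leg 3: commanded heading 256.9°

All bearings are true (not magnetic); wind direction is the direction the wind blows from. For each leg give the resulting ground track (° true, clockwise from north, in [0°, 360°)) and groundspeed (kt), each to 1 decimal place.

Leg 1: heading 17.5°; drift +3.7° → track 21.2°, groundspeed 85.1 kt
Leg 2: heading 63.1°; drift +5.6° → track 68.7°, groundspeed 91.4 kt
Leg 3: heading 256.9°; drift -5.6° → track 251.3°, groundspeed 91.1 kt

Leg 1: track=21.2°, groundspeed=85.1 kt
Leg 2: track=68.7°, groundspeed=91.4 kt
Leg 3: track=251.3°, groundspeed=91.1 kt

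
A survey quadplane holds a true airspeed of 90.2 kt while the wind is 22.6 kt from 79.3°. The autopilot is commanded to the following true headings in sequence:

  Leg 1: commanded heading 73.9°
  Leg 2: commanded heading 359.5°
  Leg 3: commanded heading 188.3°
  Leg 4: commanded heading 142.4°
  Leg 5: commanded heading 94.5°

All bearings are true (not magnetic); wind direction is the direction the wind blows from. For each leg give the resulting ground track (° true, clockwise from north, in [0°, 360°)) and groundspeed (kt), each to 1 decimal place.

Leg 1: track=72.1°, groundspeed=67.7 kt
Leg 2: track=345.0°, groundspeed=89.0 kt
Leg 3: track=200.7°, groundspeed=99.9 kt
Leg 4: track=156.5°, groundspeed=82.5 kt
Leg 5: track=99.5°, groundspeed=68.6 kt

Leg 1: heading 73.9°; drift -1.8° → track 72.1°, groundspeed 67.7 kt
Leg 2: heading 359.5°; drift -14.5° → track 345.0°, groundspeed 89.0 kt
Leg 3: heading 188.3°; drift +12.4° → track 200.7°, groundspeed 99.9 kt
Leg 4: heading 142.4°; drift +14.1° → track 156.5°, groundspeed 82.5 kt
Leg 5: heading 94.5°; drift +5.0° → track 99.5°, groundspeed 68.6 kt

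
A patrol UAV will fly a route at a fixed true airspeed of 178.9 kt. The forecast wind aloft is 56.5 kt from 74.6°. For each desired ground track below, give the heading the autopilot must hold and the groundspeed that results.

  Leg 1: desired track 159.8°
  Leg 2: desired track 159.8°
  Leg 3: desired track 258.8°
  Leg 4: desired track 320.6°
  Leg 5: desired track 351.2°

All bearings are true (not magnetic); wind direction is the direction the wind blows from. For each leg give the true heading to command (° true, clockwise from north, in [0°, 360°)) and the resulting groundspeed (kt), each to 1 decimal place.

Leg 1: desired track 159.8°; wind correction -18.3° → command heading 141.5°, groundspeed 165.1 kt
Leg 2: desired track 159.8°; wind correction -18.3° → command heading 141.5°, groundspeed 165.1 kt
Leg 3: desired track 258.8°; wind correction +1.3° → command heading 260.1°, groundspeed 235.2 kt
Leg 4: desired track 320.6°; wind correction +16.8° → command heading 337.4°, groundspeed 194.3 kt
Leg 5: desired track 351.2°; wind correction +18.3° → command heading 9.5°, groundspeed 163.4 kt

Leg 1: heading=141.5°, groundspeed=165.1 kt
Leg 2: heading=141.5°, groundspeed=165.1 kt
Leg 3: heading=260.1°, groundspeed=235.2 kt
Leg 4: heading=337.4°, groundspeed=194.3 kt
Leg 5: heading=9.5°, groundspeed=163.4 kt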